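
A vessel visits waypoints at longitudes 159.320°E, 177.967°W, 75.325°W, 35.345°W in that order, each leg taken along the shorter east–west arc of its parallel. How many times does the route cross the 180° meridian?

1

Leg 1: +159.320° → -177.967°, shortest Δλ = 22.713° (east) — crosses 180°.
Leg 2: -177.967° → -75.325°, shortest Δλ = 102.642° (east) — does not cross 180°.
Leg 3: -75.325° → -35.345°, shortest Δλ = 39.98° (east) — does not cross 180°.
Total crossings: 1.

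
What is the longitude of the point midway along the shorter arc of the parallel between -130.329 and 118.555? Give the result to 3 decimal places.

+174.113°

Signed shortest Δλ from -130.329° to +118.555° is -111.116°.
Midpoint longitude = -130.329° + (-111.116°)/2 = -130.329° − 55.558° = -185.887°.
Normalise into (−180°, 180°]: +174.113°.
(The naïve average (-130.329 + +118.555)/2 = -5.887° is on the wrong side of the globe.)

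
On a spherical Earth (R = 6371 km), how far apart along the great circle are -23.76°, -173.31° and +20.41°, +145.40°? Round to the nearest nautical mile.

3586 nmi

Δλ = 145.40 − -173.31 = 318.71°; wrapped into (−180°, 180°]: -41.29°.
Δφ = 20.41 − -23.76 = 44.17°.
a = sin²(Δφ/2) + cos φ₁ · cos φ₂ · sin²(Δλ/2) = 0.247994.
c = 2·atan2(√a, √(1−a)) = 1.04256 rad → d = 6371·c ≈ 6642.13 km ≈ 3586.47 nmi.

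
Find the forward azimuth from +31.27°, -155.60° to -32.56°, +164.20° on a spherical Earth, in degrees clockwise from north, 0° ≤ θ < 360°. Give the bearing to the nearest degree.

214°

Δλ = 164.20 − -155.60 = 319.80°; wrapped into (−180°, 180°]: -40.20°.
θ = atan2( sin Δλ · cos φ₂ , cos φ₁ · sin φ₂ − sin φ₁ · cos φ₂ · cos Δλ )
  = atan2(-0.54401, -0.79415) = -145.588° → normalised to [0°, 360°): 214.412°.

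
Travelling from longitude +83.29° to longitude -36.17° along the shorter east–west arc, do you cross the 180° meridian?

Signed shortest Δλ = ((-36.17 − 83.29 + 180) mod 360) − 180 = -119.46°.
Going west by 119.46° from +83.29° reaches -36.17° without touching 180°.

No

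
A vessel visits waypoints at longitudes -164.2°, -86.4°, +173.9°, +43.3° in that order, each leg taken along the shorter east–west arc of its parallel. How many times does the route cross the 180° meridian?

Leg 1: -164.2° → -86.4°, shortest Δλ = 77.8° (east) — does not cross 180°.
Leg 2: -86.4° → +173.9°, shortest Δλ = -99.7° (west) — crosses 180°.
Leg 3: +173.9° → +43.3°, shortest Δλ = -130.6° (west) — does not cross 180°.
Total crossings: 1.

1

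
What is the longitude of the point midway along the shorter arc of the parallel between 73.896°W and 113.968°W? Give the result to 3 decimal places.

93.932°W

Signed shortest Δλ from -73.896° to -113.968° is -40.072°.
Midpoint longitude = -73.896° + (-40.072°)/2 = -73.896° − 20.036° = -93.932°.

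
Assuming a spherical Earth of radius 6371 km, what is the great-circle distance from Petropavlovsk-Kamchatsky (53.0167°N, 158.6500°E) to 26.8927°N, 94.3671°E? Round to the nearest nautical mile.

3215 nmi

Δλ = 94.3671 − 158.6500 = -64.2829°.
Δφ = 26.8927 − 53.0167 = -26.1240°.
a = sin²(Δφ/2) + cos φ₁ · cos φ₂ · sin²(Δλ/2) = 0.202934.
c = 2·atan2(√a, √(1−a)) = 0.93461 rad → d = 6371·c ≈ 5954.40 km ≈ 3215.12 nmi.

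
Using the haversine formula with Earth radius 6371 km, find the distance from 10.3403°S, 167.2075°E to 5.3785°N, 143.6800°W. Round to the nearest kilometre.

Δλ = -143.6800 − 167.2075 = -310.8875°; wrapped into (−180°, 180°]: 49.1125°.
Δφ = 5.3785 − -10.3403 = 15.7188°.
a = sin²(Δφ/2) + cos φ₁ · cos φ₂ · sin²(Δλ/2) = 0.187858.
c = 2·atan2(√a, √(1−a)) = 0.89658 rad → d = 6371·c ≈ 5712.11 km.

5712 km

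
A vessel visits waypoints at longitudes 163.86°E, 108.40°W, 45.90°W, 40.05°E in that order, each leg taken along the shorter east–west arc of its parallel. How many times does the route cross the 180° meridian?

Leg 1: +163.86° → -108.40°, shortest Δλ = 87.74° (east) — crosses 180°.
Leg 2: -108.40° → -45.90°, shortest Δλ = 62.5° (east) — does not cross 180°.
Leg 3: -45.90° → +40.05°, shortest Δλ = 85.95° (east) — does not cross 180°.
Total crossings: 1.

1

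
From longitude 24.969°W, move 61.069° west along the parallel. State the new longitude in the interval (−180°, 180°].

86.038°W

Start at -24.969°; shift −61.069° → -86.038°.
-86.038° already lies in (−180°, 180°].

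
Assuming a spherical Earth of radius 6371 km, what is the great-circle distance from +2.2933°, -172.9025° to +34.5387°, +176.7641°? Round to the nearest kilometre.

Δλ = 176.7641 − -172.9025 = 349.6666°; wrapped into (−180°, 180°]: -10.3334°.
Δφ = 34.5387 − 2.2933 = 32.2454°.
a = sin²(Δφ/2) + cos φ₁ · cos φ₂ · sin²(Δλ/2) = 0.083790.
c = 2·atan2(√a, √(1−a)) = 0.58733 rad → d = 6371·c ≈ 3741.91 km.

3742 km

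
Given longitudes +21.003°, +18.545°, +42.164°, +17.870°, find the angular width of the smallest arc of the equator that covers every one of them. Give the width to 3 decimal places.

Sort the longitudes: +17.870°, +18.545°, +21.003°, +42.164°.
Eastward gaps between consecutive values (wrapping around): 0.675°, 2.458°, 21.161°, 335.706°.
Largest gap = 335.706° ⇒ minimal covering band is its complement: 360° − 335.706° = 24.294°.
Band runs from +17.870° eastward to +42.164°.

24.294°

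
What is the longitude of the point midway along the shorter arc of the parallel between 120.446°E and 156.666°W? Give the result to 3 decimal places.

Signed shortest Δλ from +120.446° to -156.666° is +82.888°.
Midpoint longitude = +120.446° + (+82.888°)/2 = +120.446° + 41.444° = +161.890°.
(The naïve average (+120.446 + -156.666)/2 = -18.11° is on the wrong side of the globe.)

161.890°E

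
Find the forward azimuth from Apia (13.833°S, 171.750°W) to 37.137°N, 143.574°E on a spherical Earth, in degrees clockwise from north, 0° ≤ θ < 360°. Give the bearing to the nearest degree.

322°

Δλ = 143.574 − -171.750 = 315.324°; wrapped into (−180°, 180°]: -44.676°.
θ = atan2( sin Δλ · cos φ₂ , cos φ₁ · sin φ₂ − sin φ₁ · cos φ₂ · cos Δλ )
  = atan2(-0.56050, 0.72175) = -37.833° → normalised to [0°, 360°): 322.167°.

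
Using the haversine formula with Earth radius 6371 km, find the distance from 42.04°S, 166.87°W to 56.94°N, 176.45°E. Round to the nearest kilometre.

11116 km

Δλ = 176.45 − -166.87 = 343.32°; wrapped into (−180°, 180°]: -16.68°.
Δφ = 56.94 − -42.04 = 98.98°.
a = sin²(Δφ/2) + cos φ₁ · cos φ₂ · sin²(Δλ/2) = 0.586569.
c = 2·atan2(√a, √(1−a)) = 1.74481 rad → d = 6371·c ≈ 11116.19 km.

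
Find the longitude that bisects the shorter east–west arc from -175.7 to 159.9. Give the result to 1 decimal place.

+172.1°

Signed shortest Δλ from -175.7° to +159.9° is -24.4°.
Midpoint longitude = -175.7° + (-24.4°)/2 = -175.7° − 12.2° = -187.9°.
Normalise into (−180°, 180°]: +172.1°.
(The naïve average (-175.7 + +159.9)/2 = -7.9° is on the wrong side of the globe.)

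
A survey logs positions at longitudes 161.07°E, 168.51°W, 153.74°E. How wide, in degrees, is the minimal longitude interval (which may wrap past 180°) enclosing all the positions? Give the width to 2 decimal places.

37.75°

Sort the longitudes: -168.51°, +153.74°, +161.07°.
Eastward gaps between consecutive values (wrapping around): 322.25°, 7.33°, 30.42°.
Largest gap = 322.25° ⇒ minimal covering band is its complement: 360° − 322.25° = 37.75°.
Band runs from +153.74° eastward to -168.51°, crossing the antimeridian.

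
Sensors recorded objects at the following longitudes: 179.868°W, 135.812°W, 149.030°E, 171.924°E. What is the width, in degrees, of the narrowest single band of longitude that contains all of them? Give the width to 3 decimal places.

Sort the longitudes: -179.868°, -135.812°, +149.030°, +171.924°.
Eastward gaps between consecutive values (wrapping around): 44.056°, 284.842°, 22.894°, 8.208°.
Largest gap = 284.842° ⇒ minimal covering band is its complement: 360° − 284.842° = 75.158°.
Band runs from +149.030° eastward to -135.812°, crossing the antimeridian.

75.158°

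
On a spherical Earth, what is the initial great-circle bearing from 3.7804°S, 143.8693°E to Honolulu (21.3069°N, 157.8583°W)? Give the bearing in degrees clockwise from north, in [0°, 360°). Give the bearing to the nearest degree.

64°

Δλ = -157.8583 − 143.8693 = -301.7276°; wrapped into (−180°, 180°]: 58.2724°.
θ = atan2( sin Δλ · cos φ₂ , cos φ₁ · sin φ₂ − sin φ₁ · cos φ₂ · cos Δλ )
  = atan2(0.79242, 0.39488) = 63.512° → normalised to [0°, 360°): 63.512°.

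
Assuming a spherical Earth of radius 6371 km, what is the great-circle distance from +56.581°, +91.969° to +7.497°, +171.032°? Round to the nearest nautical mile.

Δλ = 171.032 − 91.969 = 79.063°.
Δφ = 7.497 − 56.581 = -49.084°.
a = sin²(Δφ/2) + cos φ₁ · cos φ₂ · sin²(Δλ/2) = 0.393748.
c = 2·atan2(√a, √(1−a)) = 1.35666 rad → d = 6371·c ≈ 8643.28 km ≈ 4667.00 nmi.

4667 nmi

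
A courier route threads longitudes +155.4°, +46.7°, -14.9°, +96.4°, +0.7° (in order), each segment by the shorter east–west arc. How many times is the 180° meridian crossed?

Leg 1: +155.4° → +46.7°, shortest Δλ = -108.7° (west) — does not cross 180°.
Leg 2: +46.7° → -14.9°, shortest Δλ = -61.6° (west) — does not cross 180°.
Leg 3: -14.9° → +96.4°, shortest Δλ = 111.3° (east) — does not cross 180°.
Leg 4: +96.4° → +0.7°, shortest Δλ = -95.7° (west) — does not cross 180°.
Total crossings: 0.

0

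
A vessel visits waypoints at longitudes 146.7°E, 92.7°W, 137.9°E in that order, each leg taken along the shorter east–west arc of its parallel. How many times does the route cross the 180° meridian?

Leg 1: +146.7° → -92.7°, shortest Δλ = 120.6° (east) — crosses 180°.
Leg 2: -92.7° → +137.9°, shortest Δλ = -129.4° (west) — crosses 180°.
Total crossings: 2.

2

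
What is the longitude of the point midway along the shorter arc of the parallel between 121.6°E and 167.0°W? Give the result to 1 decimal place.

157.3°E

Signed shortest Δλ from +121.6° to -167.0° is +71.4°.
Midpoint longitude = +121.6° + (+71.4°)/2 = +121.6° + 35.7° = +157.3°.
(The naïve average (+121.6 + -167.0)/2 = -22.7° is on the wrong side of the globe.)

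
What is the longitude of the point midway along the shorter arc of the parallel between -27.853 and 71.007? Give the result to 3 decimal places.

Signed shortest Δλ from -27.853° to +71.007° is +98.860°.
Midpoint longitude = -27.853° + (+98.860°)/2 = -27.853° + 49.430° = +21.577°.

+21.577°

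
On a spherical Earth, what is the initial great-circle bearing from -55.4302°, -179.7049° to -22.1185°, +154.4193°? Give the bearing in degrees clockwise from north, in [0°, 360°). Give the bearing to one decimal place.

Δλ = 154.4193 − -179.7049 = 334.1242°; wrapped into (−180°, 180°]: -25.8758°.
θ = atan2( sin Δλ · cos φ₂ , cos φ₁ · sin φ₂ − sin φ₁ · cos φ₂ · cos Δλ )
  = atan2(-0.40430, 0.47271) = -40.540° → normalised to [0°, 360°): 319.460°.

319.5°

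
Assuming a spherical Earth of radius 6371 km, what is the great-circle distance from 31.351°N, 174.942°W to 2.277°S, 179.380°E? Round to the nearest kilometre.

3787 km

Δλ = 179.380 − -174.942 = 354.322°; wrapped into (−180°, 180°]: -5.678°.
Δφ = -2.277 − 31.351 = -33.628°.
a = sin²(Δφ/2) + cos φ₁ · cos φ₂ · sin²(Δλ/2) = 0.085768.
c = 2·atan2(√a, √(1−a)) = 0.59444 rad → d = 6371·c ≈ 3787.16 km.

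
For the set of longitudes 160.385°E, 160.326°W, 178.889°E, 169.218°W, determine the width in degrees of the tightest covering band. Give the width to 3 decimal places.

Sort the longitudes: -169.218°, -160.326°, +160.385°, +178.889°.
Eastward gaps between consecutive values (wrapping around): 8.892°, 320.711°, 18.504°, 11.893°.
Largest gap = 320.711° ⇒ minimal covering band is its complement: 360° − 320.711° = 39.289°.
Band runs from +160.385° eastward to -160.326°, crossing the antimeridian.

39.289°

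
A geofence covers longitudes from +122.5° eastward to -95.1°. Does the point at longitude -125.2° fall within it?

Yes

Band width going east from +122.5° to -95.1°: ((-95.1 − 122.5) mod 360) = 142.4°.
Offset of -125.2° east of the west edge: ((-125.2 − 122.5) mod 360) = 112.3°.
112.3° ≤ 142.4° ⇒ inside.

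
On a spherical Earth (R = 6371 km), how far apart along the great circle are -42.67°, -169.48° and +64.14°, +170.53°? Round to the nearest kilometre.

Δλ = 170.53 − -169.48 = 340.01°; wrapped into (−180°, 180°]: -19.99°.
Δφ = 64.14 − -42.67 = 106.81°.
a = sin²(Δφ/2) + cos φ₁ · cos φ₂ · sin²(Δλ/2) = 0.654260.
c = 2·atan2(√a, √(1−a)) = 1.88443 rad → d = 6371·c ≈ 12005.73 km.

12006 km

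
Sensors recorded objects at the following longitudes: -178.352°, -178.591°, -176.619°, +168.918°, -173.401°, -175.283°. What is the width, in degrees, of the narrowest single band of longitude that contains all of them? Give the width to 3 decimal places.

17.681°

Sort the longitudes: -178.591°, -178.352°, -176.619°, -175.283°, -173.401°, +168.918°.
Eastward gaps between consecutive values (wrapping around): 0.239°, 1.733°, 1.336°, 1.882°, 342.319°, 12.491°.
Largest gap = 342.319° ⇒ minimal covering band is its complement: 360° − 342.319° = 17.681°.
Band runs from +168.918° eastward to -173.401°, crossing the antimeridian.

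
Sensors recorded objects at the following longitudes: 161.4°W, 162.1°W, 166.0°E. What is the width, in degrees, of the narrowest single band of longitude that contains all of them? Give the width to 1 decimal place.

Sort the longitudes: -162.1°, -161.4°, +166.0°.
Eastward gaps between consecutive values (wrapping around): 0.7°, 327.4°, 31.9°.
Largest gap = 327.4° ⇒ minimal covering band is its complement: 360° − 327.4° = 32.6°.
Band runs from +166.0° eastward to -161.4°, crossing the antimeridian.

32.6°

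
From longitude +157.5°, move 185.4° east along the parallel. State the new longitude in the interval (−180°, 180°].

Start at +157.5°; shift +185.4° → +342.9°.
+342.9° lies outside (−180°, 180°]; subtract 360° → -17.1°.

-17.1°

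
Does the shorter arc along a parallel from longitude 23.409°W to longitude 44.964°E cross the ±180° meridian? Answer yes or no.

Signed shortest Δλ = ((44.964 − -23.409 + 180) mod 360) − 180 = 68.373°.
Going east by 68.373° from -23.409° reaches +44.964° without touching 180°.

No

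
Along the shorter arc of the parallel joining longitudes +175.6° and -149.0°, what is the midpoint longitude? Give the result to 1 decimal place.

-166.7°

Signed shortest Δλ from +175.6° to -149.0° is +35.4°.
Midpoint longitude = +175.6° + (+35.4°)/2 = +175.6° + 17.7° = +193.3°.
Normalise into (−180°, 180°]: -166.7°.
(The naïve average (+175.6 + -149.0)/2 = 13.3° is on the wrong side of the globe.)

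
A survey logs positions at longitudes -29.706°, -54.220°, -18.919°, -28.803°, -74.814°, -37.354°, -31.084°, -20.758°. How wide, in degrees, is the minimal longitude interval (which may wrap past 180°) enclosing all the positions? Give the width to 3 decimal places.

55.895°

Sort the longitudes: -74.814°, -54.220°, -37.354°, -31.084°, -29.706°, -28.803°, -20.758°, -18.919°.
Eastward gaps between consecutive values (wrapping around): 20.594°, 16.866°, 6.270°, 1.378°, 0.903°, 8.045°, 1.839°, 304.105°.
Largest gap = 304.105° ⇒ minimal covering band is its complement: 360° − 304.105° = 55.895°.
Band runs from -74.814° eastward to -18.919°.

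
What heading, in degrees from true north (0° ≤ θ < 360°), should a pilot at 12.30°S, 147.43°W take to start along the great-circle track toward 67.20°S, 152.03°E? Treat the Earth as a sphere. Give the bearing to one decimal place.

201.4°

Δλ = 152.03 − -147.43 = 299.46°; wrapped into (−180°, 180°]: -60.54°.
θ = atan2( sin Δλ · cos φ₂ , cos φ₁ · sin φ₂ − sin φ₁ · cos φ₂ · cos Δλ )
  = atan2(-0.33741, -0.86010) = -158.580° → normalised to [0°, 360°): 201.420°.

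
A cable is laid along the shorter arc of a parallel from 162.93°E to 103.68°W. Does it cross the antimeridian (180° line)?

Yes

Naïve |-103.68 − 162.93| = 266.61° > 180°, so the shorter arc goes the other way round — across 180°.
Signed shortest Δλ = ((-103.68 − 162.93 + 180) mod 360) − 180 = 93.39°.
Going east by 93.39° from +162.93° passes through 180° before reaching -103.68°.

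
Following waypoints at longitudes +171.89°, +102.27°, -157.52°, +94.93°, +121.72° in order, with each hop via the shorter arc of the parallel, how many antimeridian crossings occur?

Leg 1: +171.89° → +102.27°, shortest Δλ = -69.62° (west) — does not cross 180°.
Leg 2: +102.27° → -157.52°, shortest Δλ = 100.21° (east) — crosses 180°.
Leg 3: -157.52° → +94.93°, shortest Δλ = -107.55° (west) — crosses 180°.
Leg 4: +94.93° → +121.72°, shortest Δλ = 26.79° (east) — does not cross 180°.
Total crossings: 2.

2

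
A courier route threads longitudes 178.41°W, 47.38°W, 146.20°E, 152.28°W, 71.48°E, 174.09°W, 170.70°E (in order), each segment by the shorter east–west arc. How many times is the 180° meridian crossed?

Leg 1: -178.41° → -47.38°, shortest Δλ = 131.03° (east) — does not cross 180°.
Leg 2: -47.38° → +146.20°, shortest Δλ = -166.42° (west) — crosses 180°.
Leg 3: +146.20° → -152.28°, shortest Δλ = 61.52° (east) — crosses 180°.
Leg 4: -152.28° → +71.48°, shortest Δλ = -136.24° (west) — crosses 180°.
Leg 5: +71.48° → -174.09°, shortest Δλ = 114.43° (east) — crosses 180°.
Leg 6: -174.09° → +170.70°, shortest Δλ = -15.21° (west) — crosses 180°.
Total crossings: 5.

5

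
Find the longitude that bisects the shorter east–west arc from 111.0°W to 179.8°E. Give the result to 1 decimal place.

Signed shortest Δλ from -111.0° to +179.8° is -69.2°.
Midpoint longitude = -111.0° + (-69.2°)/2 = -111.0° − 34.6° = -145.6°.
(The naïve average (-111.0 + +179.8)/2 = 34.4° is on the wrong side of the globe.)

145.6°W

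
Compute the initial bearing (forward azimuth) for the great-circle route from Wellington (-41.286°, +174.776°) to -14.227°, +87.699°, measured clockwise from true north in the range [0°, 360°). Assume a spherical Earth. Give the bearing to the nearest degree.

Δλ = 87.699 − 174.776 = -87.077°.
θ = atan2( sin Δλ · cos φ₂ , cos φ₁ · sin φ₂ − sin φ₁ · cos φ₂ · cos Δλ )
  = atan2(-0.96807, -0.15206) = -98.927° → normalised to [0°, 360°): 261.073°.

261°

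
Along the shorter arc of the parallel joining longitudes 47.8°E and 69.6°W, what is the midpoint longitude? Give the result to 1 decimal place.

10.9°W

Signed shortest Δλ from +47.8° to -69.6° is -117.4°.
Midpoint longitude = +47.8° + (-117.4°)/2 = +47.8° − 58.7° = -10.9°.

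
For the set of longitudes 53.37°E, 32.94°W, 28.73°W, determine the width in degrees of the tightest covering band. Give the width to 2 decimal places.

Sort the longitudes: -32.94°, -28.73°, +53.37°.
Eastward gaps between consecutive values (wrapping around): 4.21°, 82.10°, 273.69°.
Largest gap = 273.69° ⇒ minimal covering band is its complement: 360° − 273.69° = 86.31°.
Band runs from -32.94° eastward to +53.37°.

86.31°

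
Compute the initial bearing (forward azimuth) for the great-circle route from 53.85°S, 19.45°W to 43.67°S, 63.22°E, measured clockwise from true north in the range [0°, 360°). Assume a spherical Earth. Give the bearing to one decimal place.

114.9°

Δλ = 63.22 − -19.45 = 82.67°.
θ = atan2( sin Δλ · cos φ₂ , cos φ₁ · sin φ₂ − sin φ₁ · cos φ₂ · cos Δλ )
  = atan2(0.71742, -0.33281) = 114.887° → normalised to [0°, 360°): 114.887°.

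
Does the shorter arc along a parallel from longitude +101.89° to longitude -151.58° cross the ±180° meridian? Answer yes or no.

Yes

Naïve |-151.58 − 101.89| = 253.47° > 180°, so the shorter arc goes the other way round — across 180°.
Signed shortest Δλ = ((-151.58 − 101.89 + 180) mod 360) − 180 = 106.53°.
Going east by 106.53° from +101.89° passes through 180° before reaching -151.58°.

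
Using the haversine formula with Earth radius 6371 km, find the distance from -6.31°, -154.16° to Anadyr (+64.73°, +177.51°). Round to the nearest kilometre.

8239 km

Δλ = 177.51 − -154.16 = 331.67°; wrapped into (−180°, 180°]: -28.33°.
Δφ = 64.73 − -6.31 = 71.04°.
a = sin²(Δφ/2) + cos φ₁ · cos φ₂ · sin²(Δλ/2) = 0.362955.
c = 2·atan2(√a, √(1−a)) = 1.29315 rad → d = 6371·c ≈ 8238.68 km.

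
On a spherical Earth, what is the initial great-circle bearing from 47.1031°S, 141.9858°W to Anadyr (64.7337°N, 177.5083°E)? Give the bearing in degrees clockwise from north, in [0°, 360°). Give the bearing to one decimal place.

342.0°

Δλ = 177.5083 − -141.9858 = 319.4941°; wrapped into (−180°, 180°]: -40.5059°.
θ = atan2( sin Δλ · cos φ₂ , cos φ₁ · sin φ₂ − sin φ₁ · cos φ₂ · cos Δλ )
  = atan2(-0.27723, 0.85331) = -17.999° → normalised to [0°, 360°): 342.001°.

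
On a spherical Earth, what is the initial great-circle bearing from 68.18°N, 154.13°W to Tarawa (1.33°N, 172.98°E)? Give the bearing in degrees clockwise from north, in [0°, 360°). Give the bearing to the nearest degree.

215°

Δλ = 172.98 − -154.13 = 327.11°; wrapped into (−180°, 180°]: -32.89°.
θ = atan2( sin Δλ · cos φ₂ , cos φ₁ · sin φ₂ − sin φ₁ · cos φ₂ · cos Δλ )
  = atan2(-0.54288, -0.77072) = -144.840° → normalised to [0°, 360°): 215.160°.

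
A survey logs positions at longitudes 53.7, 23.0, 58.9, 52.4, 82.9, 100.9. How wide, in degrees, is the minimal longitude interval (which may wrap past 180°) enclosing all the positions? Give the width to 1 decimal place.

77.9°

Sort the longitudes: +23.0°, +52.4°, +53.7°, +58.9°, +82.9°, +100.9°.
Eastward gaps between consecutive values (wrapping around): 29.4°, 1.3°, 5.2°, 24.0°, 18.0°, 282.1°.
Largest gap = 282.1° ⇒ minimal covering band is its complement: 360° − 282.1° = 77.9°.
Band runs from +23.0° eastward to +100.9°.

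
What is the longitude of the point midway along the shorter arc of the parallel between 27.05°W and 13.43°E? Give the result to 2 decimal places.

Signed shortest Δλ from -27.05° to +13.43° is +40.48°.
Midpoint longitude = -27.05° + (+40.48°)/2 = -27.05° + 20.24° = -6.81°.

6.81°W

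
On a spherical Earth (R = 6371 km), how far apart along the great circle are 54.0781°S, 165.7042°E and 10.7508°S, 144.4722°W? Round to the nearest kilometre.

Δλ = -144.4722 − 165.7042 = -310.1764°; wrapped into (−180°, 180°]: 49.8236°.
Δφ = -10.7508 − -54.0781 = 43.3273°.
a = sin²(Δφ/2) + cos φ₁ · cos φ₂ · sin²(Δλ/2) = 0.238544.
c = 2·atan2(√a, √(1−a)) = 1.02053 rad → d = 6371·c ≈ 6501.81 km.

6502 km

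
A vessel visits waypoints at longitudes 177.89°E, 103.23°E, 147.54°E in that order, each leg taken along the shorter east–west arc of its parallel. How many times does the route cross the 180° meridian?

Leg 1: +177.89° → +103.23°, shortest Δλ = -74.66° (west) — does not cross 180°.
Leg 2: +103.23° → +147.54°, shortest Δλ = 44.31° (east) — does not cross 180°.
Total crossings: 0.

0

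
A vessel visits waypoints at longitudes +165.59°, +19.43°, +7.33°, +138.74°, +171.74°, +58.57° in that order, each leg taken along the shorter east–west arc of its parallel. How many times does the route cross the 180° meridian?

Leg 1: +165.59° → +19.43°, shortest Δλ = -146.16° (west) — does not cross 180°.
Leg 2: +19.43° → +7.33°, shortest Δλ = -12.1° (west) — does not cross 180°.
Leg 3: +7.33° → +138.74°, shortest Δλ = 131.41° (east) — does not cross 180°.
Leg 4: +138.74° → +171.74°, shortest Δλ = 33.0° (east) — does not cross 180°.
Leg 5: +171.74° → +58.57°, shortest Δλ = -113.17° (west) — does not cross 180°.
Total crossings: 0.

0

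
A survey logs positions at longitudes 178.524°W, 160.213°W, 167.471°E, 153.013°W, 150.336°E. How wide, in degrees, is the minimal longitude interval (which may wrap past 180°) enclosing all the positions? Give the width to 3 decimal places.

Sort the longitudes: -178.524°, -160.213°, -153.013°, +150.336°, +167.471°.
Eastward gaps between consecutive values (wrapping around): 18.311°, 7.200°, 303.349°, 17.135°, 14.005°.
Largest gap = 303.349° ⇒ minimal covering band is its complement: 360° − 303.349° = 56.651°.
Band runs from +150.336° eastward to -153.013°, crossing the antimeridian.

56.651°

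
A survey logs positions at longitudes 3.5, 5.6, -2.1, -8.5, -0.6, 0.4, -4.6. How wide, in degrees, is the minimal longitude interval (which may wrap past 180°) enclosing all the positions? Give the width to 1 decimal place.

14.1°

Sort the longitudes: -8.5°, -4.6°, -2.1°, -0.6°, +0.4°, +3.5°, +5.6°.
Eastward gaps between consecutive values (wrapping around): 3.9°, 2.5°, 1.5°, 1.0°, 3.1°, 2.1°, 345.9°.
Largest gap = 345.9° ⇒ minimal covering band is its complement: 360° − 345.9° = 14.1°.
Band runs from -8.5° eastward to +5.6°.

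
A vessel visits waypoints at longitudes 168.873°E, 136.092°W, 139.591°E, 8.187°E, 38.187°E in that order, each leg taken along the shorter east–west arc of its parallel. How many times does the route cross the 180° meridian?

2

Leg 1: +168.873° → -136.092°, shortest Δλ = 55.035° (east) — crosses 180°.
Leg 2: -136.092° → +139.591°, shortest Δλ = -84.317° (west) — crosses 180°.
Leg 3: +139.591° → +8.187°, shortest Δλ = -131.404° (west) — does not cross 180°.
Leg 4: +8.187° → +38.187°, shortest Δλ = 30.0° (east) — does not cross 180°.
Total crossings: 2.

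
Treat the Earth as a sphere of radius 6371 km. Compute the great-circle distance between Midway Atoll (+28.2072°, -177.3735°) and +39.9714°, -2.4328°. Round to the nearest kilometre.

Δλ = -2.4328 − -177.3735 = 174.9407°.
Δφ = 39.9714 − 28.2072 = 11.7642°.
a = sin²(Δφ/2) + cos φ₁ · cos φ₂ · sin²(Δλ/2) = 0.684542.
c = 2·atan2(√a, √(1−a)) = 1.94882 rad → d = 6371·c ≈ 12415.93 km.

12416 km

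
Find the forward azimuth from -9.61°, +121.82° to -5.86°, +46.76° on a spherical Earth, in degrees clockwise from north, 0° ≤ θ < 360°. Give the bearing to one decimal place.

Δλ = 46.76 − 121.82 = -75.06°.
θ = atan2( sin Δλ · cos φ₂ , cos φ₁ · sin φ₂ − sin φ₁ · cos φ₂ · cos Δλ )
  = atan2(-0.96115, -0.05785) = -93.444° → normalised to [0°, 360°): 266.556°.

266.6°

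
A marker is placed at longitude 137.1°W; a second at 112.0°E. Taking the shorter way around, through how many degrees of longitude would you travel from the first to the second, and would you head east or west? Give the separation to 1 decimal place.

Raw difference: 112.0 − -137.1 = 249.1°.
Normalise into (−180°, 180°]: 249.1° − 360° = -110.9°.
Negative ⇒ the second point lies to the west; separation 110.9°.

110.9° west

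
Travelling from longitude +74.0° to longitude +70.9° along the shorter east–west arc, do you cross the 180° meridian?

Signed shortest Δλ = ((70.9 − 74.0 + 180) mod 360) − 180 = -3.1°.
Going west by 3.1° from +74.0° reaches +70.9° without touching 180°.

No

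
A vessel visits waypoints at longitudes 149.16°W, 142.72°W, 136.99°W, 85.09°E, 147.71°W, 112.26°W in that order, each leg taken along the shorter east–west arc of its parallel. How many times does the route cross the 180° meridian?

2

Leg 1: -149.16° → -142.72°, shortest Δλ = 6.44° (east) — does not cross 180°.
Leg 2: -142.72° → -136.99°, shortest Δλ = 5.73° (east) — does not cross 180°.
Leg 3: -136.99° → +85.09°, shortest Δλ = -137.92° (west) — crosses 180°.
Leg 4: +85.09° → -147.71°, shortest Δλ = 127.2° (east) — crosses 180°.
Leg 5: -147.71° → -112.26°, shortest Δλ = 35.45° (east) — does not cross 180°.
Total crossings: 2.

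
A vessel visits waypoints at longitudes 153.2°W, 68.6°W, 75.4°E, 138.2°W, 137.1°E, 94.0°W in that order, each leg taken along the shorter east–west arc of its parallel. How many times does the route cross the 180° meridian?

Leg 1: -153.2° → -68.6°, shortest Δλ = 84.6° (east) — does not cross 180°.
Leg 2: -68.6° → +75.4°, shortest Δλ = 144.0° (east) — does not cross 180°.
Leg 3: +75.4° → -138.2°, shortest Δλ = 146.4° (east) — crosses 180°.
Leg 4: -138.2° → +137.1°, shortest Δλ = -84.7° (west) — crosses 180°.
Leg 5: +137.1° → -94.0°, shortest Δλ = 128.9° (east) — crosses 180°.
Total crossings: 3.

3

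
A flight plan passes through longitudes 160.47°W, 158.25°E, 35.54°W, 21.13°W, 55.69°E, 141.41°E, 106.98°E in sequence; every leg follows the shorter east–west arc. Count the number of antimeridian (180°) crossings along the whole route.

2

Leg 1: -160.47° → +158.25°, shortest Δλ = -41.28° (west) — crosses 180°.
Leg 2: +158.25° → -35.54°, shortest Δλ = 166.21° (east) — crosses 180°.
Leg 3: -35.54° → -21.13°, shortest Δλ = 14.41° (east) — does not cross 180°.
Leg 4: -21.13° → +55.69°, shortest Δλ = 76.82° (east) — does not cross 180°.
Leg 5: +55.69° → +141.41°, shortest Δλ = 85.72° (east) — does not cross 180°.
Leg 6: +141.41° → +106.98°, shortest Δλ = -34.43° (west) — does not cross 180°.
Total crossings: 2.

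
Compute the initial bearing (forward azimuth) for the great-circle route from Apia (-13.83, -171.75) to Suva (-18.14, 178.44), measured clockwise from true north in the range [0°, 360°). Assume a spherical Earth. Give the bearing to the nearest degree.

244°

Δλ = 178.44 − -171.75 = 350.19°; wrapped into (−180°, 180°]: -9.81°.
θ = atan2( sin Δλ · cos φ₂ , cos φ₁ · sin φ₂ − sin φ₁ · cos φ₂ · cos Δλ )
  = atan2(-0.16191, -0.07847) = -115.858° → normalised to [0°, 360°): 244.142°.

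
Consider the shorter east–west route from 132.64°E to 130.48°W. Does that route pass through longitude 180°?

Naïve |-130.48 − 132.64| = 263.12° > 180°, so the shorter arc goes the other way round — across 180°.
Signed shortest Δλ = ((-130.48 − 132.64 + 180) mod 360) − 180 = 96.88°.
Going east by 96.88° from +132.64° passes through 180° before reaching -130.48°.

Yes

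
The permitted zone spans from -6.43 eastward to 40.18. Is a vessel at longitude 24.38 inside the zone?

Band width going east from -6.43° to +40.18°: ((40.18 − -6.43) mod 360) = 46.61°.
Offset of +24.38° east of the west edge: ((24.38 − -6.43) mod 360) = 30.81°.
30.81° ≤ 46.61° ⇒ inside.

Yes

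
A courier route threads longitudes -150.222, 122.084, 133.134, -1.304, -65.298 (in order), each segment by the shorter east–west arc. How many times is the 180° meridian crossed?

Leg 1: -150.222° → +122.084°, shortest Δλ = -87.694° (west) — crosses 180°.
Leg 2: +122.084° → +133.134°, shortest Δλ = 11.05° (east) — does not cross 180°.
Leg 3: +133.134° → -1.304°, shortest Δλ = -134.438° (west) — does not cross 180°.
Leg 4: -1.304° → -65.298°, shortest Δλ = -63.994° (west) — does not cross 180°.
Total crossings: 1.

1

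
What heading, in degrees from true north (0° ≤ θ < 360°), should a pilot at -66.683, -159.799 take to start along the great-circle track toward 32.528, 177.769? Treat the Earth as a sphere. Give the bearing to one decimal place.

340.9°

Δλ = 177.769 − -159.799 = 337.568°; wrapped into (−180°, 180°]: -22.432°.
θ = atan2( sin Δλ · cos φ₂ , cos φ₁ · sin φ₂ − sin φ₁ · cos φ₂ · cos Δλ )
  = atan2(-0.32173, 0.92852) = -19.111° → normalised to [0°, 360°): 340.889°.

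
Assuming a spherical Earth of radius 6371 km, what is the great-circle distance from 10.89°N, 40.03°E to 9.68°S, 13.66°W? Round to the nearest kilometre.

Δλ = -13.66 − 40.03 = -53.69°.
Δφ = -9.68 − 10.89 = -20.57°.
a = sin²(Δφ/2) + cos φ₁ · cos φ₂ · sin²(Δλ/2) = 0.229278.
c = 2·atan2(√a, √(1−a)) = 0.99864 rad → d = 6371·c ≈ 6362.35 km.

6362 km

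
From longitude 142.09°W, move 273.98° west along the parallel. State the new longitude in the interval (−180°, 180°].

56.07°W

Start at -142.09°; shift −273.98° → -416.07°.
-416.07° lies outside (−180°, 180°]; add 360° → -56.07°.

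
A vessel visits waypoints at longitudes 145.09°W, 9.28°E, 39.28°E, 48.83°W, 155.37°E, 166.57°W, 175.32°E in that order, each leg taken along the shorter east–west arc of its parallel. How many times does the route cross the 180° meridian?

Leg 1: -145.09° → +9.28°, shortest Δλ = 154.37° (east) — does not cross 180°.
Leg 2: +9.28° → +39.28°, shortest Δλ = 30.0° (east) — does not cross 180°.
Leg 3: +39.28° → -48.83°, shortest Δλ = -88.11° (west) — does not cross 180°.
Leg 4: -48.83° → +155.37°, shortest Δλ = -155.8° (west) — crosses 180°.
Leg 5: +155.37° → -166.57°, shortest Δλ = 38.06° (east) — crosses 180°.
Leg 6: -166.57° → +175.32°, shortest Δλ = -18.11° (west) — crosses 180°.
Total crossings: 3.

3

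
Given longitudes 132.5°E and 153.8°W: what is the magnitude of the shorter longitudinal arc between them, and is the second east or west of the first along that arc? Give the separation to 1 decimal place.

73.7° east

Raw difference: -153.8 − 132.5 = -286.3°.
Normalise into (−180°, 180°]: -286.3° + 360° = 73.7°.
Positive ⇒ the second point lies to the east; separation 73.7°.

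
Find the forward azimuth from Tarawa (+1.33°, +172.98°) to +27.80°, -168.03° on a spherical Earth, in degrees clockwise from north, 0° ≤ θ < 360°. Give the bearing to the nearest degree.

Δλ = -168.03 − 172.98 = -341.01°; wrapped into (−180°, 180°]: 18.99°.
θ = atan2( sin Δλ · cos φ₂ , cos φ₁ · sin φ₂ − sin φ₁ · cos φ₂ · cos Δλ )
  = atan2(0.28785, 0.44685) = 32.788° → normalised to [0°, 360°): 32.788°.

33°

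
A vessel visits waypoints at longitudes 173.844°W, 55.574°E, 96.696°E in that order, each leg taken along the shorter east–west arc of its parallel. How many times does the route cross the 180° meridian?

1

Leg 1: -173.844° → +55.574°, shortest Δλ = -130.582° (west) — crosses 180°.
Leg 2: +55.574° → +96.696°, shortest Δλ = 41.122° (east) — does not cross 180°.
Total crossings: 1.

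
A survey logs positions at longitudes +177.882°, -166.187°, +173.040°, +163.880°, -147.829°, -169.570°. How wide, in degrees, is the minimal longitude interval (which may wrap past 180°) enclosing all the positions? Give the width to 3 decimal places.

48.291°

Sort the longitudes: -169.570°, -166.187°, -147.829°, +163.880°, +173.040°, +177.882°.
Eastward gaps between consecutive values (wrapping around): 3.383°, 18.358°, 311.709°, 9.160°, 4.842°, 12.548°.
Largest gap = 311.709° ⇒ minimal covering band is its complement: 360° − 311.709° = 48.291°.
Band runs from +163.880° eastward to -147.829°, crossing the antimeridian.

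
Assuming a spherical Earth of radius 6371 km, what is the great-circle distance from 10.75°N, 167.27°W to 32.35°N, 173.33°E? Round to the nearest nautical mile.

Δλ = 173.33 − -167.27 = 340.60°; wrapped into (−180°, 180°]: -19.40°.
Δφ = 32.35 − 10.75 = 21.60°.
a = sin²(Δφ/2) + cos φ₁ · cos φ₂ · sin²(Δλ/2) = 0.058673.
c = 2·atan2(√a, √(1−a)) = 0.48932 rad → d = 6371·c ≈ 3117.45 km ≈ 1683.29 nmi.

1683 nmi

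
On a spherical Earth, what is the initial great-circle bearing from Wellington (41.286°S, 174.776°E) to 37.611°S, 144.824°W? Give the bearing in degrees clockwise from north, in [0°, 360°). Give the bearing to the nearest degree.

97°

Δλ = -144.824 − 174.776 = -319.600°; wrapped into (−180°, 180°]: 40.400°.
θ = atan2( sin Δλ · cos φ₂ , cos φ₁ · sin φ₂ − sin φ₁ · cos φ₂ · cos Δλ )
  = atan2(0.51342, -0.06054) = 96.725° → normalised to [0°, 360°): 96.725°.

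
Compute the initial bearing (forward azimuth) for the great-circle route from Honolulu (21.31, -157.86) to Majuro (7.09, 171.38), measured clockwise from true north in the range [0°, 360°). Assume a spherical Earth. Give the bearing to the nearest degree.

249°

Δλ = 171.38 − -157.86 = 329.24°; wrapped into (−180°, 180°]: -30.76°.
θ = atan2( sin Δλ · cos φ₂ , cos φ₁ · sin φ₂ − sin φ₁ · cos φ₂ · cos Δλ )
  = atan2(-0.50753, -0.19491) = -111.009° → normalised to [0°, 360°): 248.991°.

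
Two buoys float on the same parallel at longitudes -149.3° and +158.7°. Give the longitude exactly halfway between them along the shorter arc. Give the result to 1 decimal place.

-175.3°

Signed shortest Δλ from -149.3° to +158.7° is -52.0°.
Midpoint longitude = -149.3° + (-52.0°)/2 = -149.3° − 26.0° = -175.3°.
(The naïve average (-149.3 + +158.7)/2 = 4.7° is on the wrong side of the globe.)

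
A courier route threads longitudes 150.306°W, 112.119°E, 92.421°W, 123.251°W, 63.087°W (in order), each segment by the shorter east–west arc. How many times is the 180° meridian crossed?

Leg 1: -150.306° → +112.119°, shortest Δλ = -97.575° (west) — crosses 180°.
Leg 2: +112.119° → -92.421°, shortest Δλ = 155.46° (east) — crosses 180°.
Leg 3: -92.421° → -123.251°, shortest Δλ = -30.83° (west) — does not cross 180°.
Leg 4: -123.251° → -63.087°, shortest Δλ = 60.164° (east) — does not cross 180°.
Total crossings: 2.

2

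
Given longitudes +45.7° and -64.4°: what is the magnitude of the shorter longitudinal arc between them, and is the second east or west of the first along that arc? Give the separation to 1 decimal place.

Raw difference: -64.4 − 45.7 = -110.1°.
Normalise into (−180°, 180°]: -110.1° stays -110.1°.
Negative ⇒ the second point lies to the west; separation 110.1°.

110.1° west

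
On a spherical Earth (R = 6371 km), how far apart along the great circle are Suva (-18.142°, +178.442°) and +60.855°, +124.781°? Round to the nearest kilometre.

Δλ = 124.781 − 178.442 = -53.661°.
Δφ = 60.855 − -18.142 = 78.997°.
a = sin²(Δφ/2) + cos φ₁ · cos φ₂ · sin²(Δλ/2) = 0.498853.
c = 2·atan2(√a, √(1−a)) = 1.56850 rad → d = 6371·c ≈ 9992.93 km.

9993 km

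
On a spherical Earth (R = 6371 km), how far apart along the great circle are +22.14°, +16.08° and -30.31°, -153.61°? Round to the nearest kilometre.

Δλ = -153.61 − 16.08 = -169.69°.
Δφ = -30.31 − 22.14 = -52.45°.
a = sin²(Δφ/2) + cos φ₁ · cos φ₂ · sin²(Δλ/2) = 0.988470.
c = 2·atan2(√a, √(1−a)) = 2.92642 rad → d = 6371·c ≈ 18644.22 km.

18644 km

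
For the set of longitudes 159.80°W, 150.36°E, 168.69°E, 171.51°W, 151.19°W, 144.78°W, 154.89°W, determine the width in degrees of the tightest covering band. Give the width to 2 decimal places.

Sort the longitudes: -171.51°, -159.80°, -154.89°, -151.19°, -144.78°, +150.36°, +168.69°.
Eastward gaps between consecutive values (wrapping around): 11.71°, 4.91°, 3.70°, 6.41°, 295.14°, 18.33°, 19.80°.
Largest gap = 295.14° ⇒ minimal covering band is its complement: 360° − 295.14° = 64.86°.
Band runs from +150.36° eastward to -144.78°, crossing the antimeridian.

64.86°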